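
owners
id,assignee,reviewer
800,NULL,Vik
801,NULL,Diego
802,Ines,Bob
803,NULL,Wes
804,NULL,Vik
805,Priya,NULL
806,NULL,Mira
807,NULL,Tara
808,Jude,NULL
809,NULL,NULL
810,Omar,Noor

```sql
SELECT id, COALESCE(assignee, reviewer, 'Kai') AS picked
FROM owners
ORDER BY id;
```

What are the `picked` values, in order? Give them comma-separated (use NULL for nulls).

Vik, Diego, Ines, Wes, Vik, Priya, Mira, Tara, Jude, Kai, Omar

id=800: assignee=NULL, reviewer=Vik → Vik
id=801: assignee=NULL, reviewer=Diego → Diego
id=802: assignee=Ines → Ines
id=803: assignee=NULL, reviewer=Wes → Wes
id=804: assignee=NULL, reviewer=Vik → Vik
id=805: assignee=Priya → Priya
id=806: assignee=NULL, reviewer=Mira → Mira
id=807: assignee=NULL, reviewer=Tara → Tara
id=808: assignee=Jude → Jude
id=809: assignee=NULL, reviewer=NULL, → literal Kai → Kai
id=810: assignee=Omar → Omar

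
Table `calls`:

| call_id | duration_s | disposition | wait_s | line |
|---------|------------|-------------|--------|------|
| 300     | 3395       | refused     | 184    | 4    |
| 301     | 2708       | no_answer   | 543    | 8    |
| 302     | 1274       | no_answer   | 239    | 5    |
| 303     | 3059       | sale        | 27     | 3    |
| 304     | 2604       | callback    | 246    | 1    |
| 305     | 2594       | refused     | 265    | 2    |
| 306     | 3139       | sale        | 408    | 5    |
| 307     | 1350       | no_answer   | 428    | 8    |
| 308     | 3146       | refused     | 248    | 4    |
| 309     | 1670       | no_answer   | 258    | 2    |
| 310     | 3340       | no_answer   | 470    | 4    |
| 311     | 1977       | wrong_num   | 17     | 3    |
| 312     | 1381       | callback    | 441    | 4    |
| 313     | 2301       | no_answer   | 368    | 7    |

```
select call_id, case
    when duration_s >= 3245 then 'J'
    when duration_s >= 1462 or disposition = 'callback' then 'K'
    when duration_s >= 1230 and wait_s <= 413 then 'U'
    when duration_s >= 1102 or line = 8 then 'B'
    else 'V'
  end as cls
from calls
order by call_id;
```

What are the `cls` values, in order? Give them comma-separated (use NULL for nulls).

J, K, U, K, K, K, K, B, K, K, J, K, K, K

call_id=300: duration_s >= 3245 → J
call_id=301: duration_s >= 1462 or disposition = 'callback' → K
call_id=302: duration_s >= 1230 and wait_s <= 413 → U
call_id=303: duration_s >= 1462 or disposition = 'callback' → K
call_id=304: duration_s >= 1462 or disposition = 'callback' → K
call_id=305: duration_s >= 1462 or disposition = 'callback' → K
call_id=306: duration_s >= 1462 or disposition = 'callback' → K
call_id=307: duration_s >= 1102 or line = 8 → B
call_id=308: duration_s >= 1462 or disposition = 'callback' → K
call_id=309: duration_s >= 1462 or disposition = 'callback' → K
call_id=310: duration_s >= 3245 → J
call_id=311: duration_s >= 1462 or disposition = 'callback' → K
call_id=312: duration_s >= 1462 or disposition = 'callback' → K
call_id=313: duration_s >= 1462 or disposition = 'callback' → K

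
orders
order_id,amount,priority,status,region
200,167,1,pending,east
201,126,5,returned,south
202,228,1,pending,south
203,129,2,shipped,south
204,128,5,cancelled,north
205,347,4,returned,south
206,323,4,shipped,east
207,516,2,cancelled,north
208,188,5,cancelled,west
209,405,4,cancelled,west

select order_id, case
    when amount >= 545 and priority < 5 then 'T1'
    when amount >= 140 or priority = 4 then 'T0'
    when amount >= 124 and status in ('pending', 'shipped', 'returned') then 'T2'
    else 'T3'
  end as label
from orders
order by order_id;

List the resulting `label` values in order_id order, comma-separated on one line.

T0, T2, T0, T2, T3, T0, T0, T0, T0, T0

order_id=200: amount >= 140 or priority = 4 → T0
order_id=201: amount >= 124 and status in ('pending', 'shipped', 'returned') → T2
order_id=202: amount >= 140 or priority = 4 → T0
order_id=203: amount >= 124 and status in ('pending', 'shipped', 'returned') → T2
order_id=204: ELSE → T3
order_id=205: amount >= 140 or priority = 4 → T0
order_id=206: amount >= 140 or priority = 4 → T0
order_id=207: amount >= 140 or priority = 4 → T0
order_id=208: amount >= 140 or priority = 4 → T0
order_id=209: amount >= 140 or priority = 4 → T0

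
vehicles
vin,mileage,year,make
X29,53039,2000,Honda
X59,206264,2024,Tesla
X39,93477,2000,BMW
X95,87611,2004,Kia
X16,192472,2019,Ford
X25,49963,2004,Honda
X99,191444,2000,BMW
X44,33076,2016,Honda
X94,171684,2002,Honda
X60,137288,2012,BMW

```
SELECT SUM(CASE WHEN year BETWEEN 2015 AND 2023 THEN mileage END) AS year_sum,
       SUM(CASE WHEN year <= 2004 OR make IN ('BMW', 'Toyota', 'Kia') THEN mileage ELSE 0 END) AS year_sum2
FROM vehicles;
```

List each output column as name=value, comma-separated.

[year_sum: year BETWEEN 2015 AND 2023]
vin=X29: ✗
vin=X59: ✗
vin=X39: ✗
vin=X95: ✗
vin=X16: ✓ → 192472
vin=X25: ✗
vin=X99: ✗
vin=X44: ✓ → 33076
vin=X94: ✗
vin=X60: ✗
year_sum = 192472 + 33076 = 225548
—
[year_sum2: year <= 2004 OR make IN ('BMW', 'Toyota', 'Kia')]
vin=X29: ✓ → 53039
vin=X59: ✗
vin=X39: ✓ → 93477
vin=X95: ✓ → 87611
vin=X16: ✗
vin=X25: ✓ → 49963
vin=X99: ✓ → 191444
vin=X44: ✗
vin=X94: ✓ → 171684
vin=X60: ✓ → 137288
year_sum2 = 53039 + 93477 + 87611 + 49963 + 191444 + 171684 + 137288 = 784506

year_sum=225548, year_sum2=784506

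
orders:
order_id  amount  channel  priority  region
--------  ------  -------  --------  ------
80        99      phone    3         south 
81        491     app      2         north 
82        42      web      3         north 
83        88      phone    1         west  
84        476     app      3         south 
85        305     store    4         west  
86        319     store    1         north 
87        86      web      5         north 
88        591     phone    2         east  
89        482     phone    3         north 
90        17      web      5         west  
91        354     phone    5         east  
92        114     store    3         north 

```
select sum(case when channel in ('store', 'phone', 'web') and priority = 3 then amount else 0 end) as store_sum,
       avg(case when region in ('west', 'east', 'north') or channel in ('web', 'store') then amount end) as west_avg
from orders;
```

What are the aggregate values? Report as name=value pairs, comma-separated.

store_sum=737, west_avg=262.6363636364

[store_sum: channel in ('store', 'phone', 'web') and priority = 3]
order_id=80: ✓ → 99
order_id=81: ✗
order_id=82: ✓ → 42
order_id=83: ✗
order_id=84: ✗
order_id=85: ✗
order_id=86: ✗
order_id=87: ✗
order_id=88: ✗
order_id=89: ✓ → 482
order_id=90: ✗
order_id=91: ✗
order_id=92: ✓ → 114
store_sum = 99 + 42 + 482 + 114 = 737
—
[west_avg: region in ('west', 'east', 'north') or channel in ('web', 'store')]
order_id=80: ✗
order_id=81: ✓ → 491
order_id=82: ✓ → 42
order_id=83: ✓ → 88
order_id=84: ✗
order_id=85: ✓ → 305
order_id=86: ✓ → 319
order_id=87: ✓ → 86
order_id=88: ✓ → 591
order_id=89: ✓ → 482
order_id=90: ✓ → 17
order_id=91: ✓ → 354
order_id=92: ✓ → 114
west_avg = (491 + 42 + 88 + 305 + 319 + 86 + 591 + 482 + 17 + 354 + 114) / 11 = 262.6363636364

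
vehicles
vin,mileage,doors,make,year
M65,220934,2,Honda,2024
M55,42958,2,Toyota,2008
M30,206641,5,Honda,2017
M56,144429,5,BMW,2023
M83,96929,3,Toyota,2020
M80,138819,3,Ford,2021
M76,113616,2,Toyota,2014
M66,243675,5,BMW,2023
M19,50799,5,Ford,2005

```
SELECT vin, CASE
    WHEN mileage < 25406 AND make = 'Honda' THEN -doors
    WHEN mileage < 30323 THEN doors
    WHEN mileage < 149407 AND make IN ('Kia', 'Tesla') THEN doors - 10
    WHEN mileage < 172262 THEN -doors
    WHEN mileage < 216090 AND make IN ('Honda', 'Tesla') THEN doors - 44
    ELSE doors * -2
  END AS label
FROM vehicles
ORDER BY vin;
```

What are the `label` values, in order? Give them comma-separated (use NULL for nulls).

vin=M19: mileage < 172262 → -5
vin=M30: mileage < 216090 AND make IN ('Honda', 'Tesla') → -39
vin=M55: mileage < 172262 → -2
vin=M56: mileage < 172262 → -5
vin=M65: ELSE → -4
vin=M66: ELSE → -10
vin=M76: mileage < 172262 → -2
vin=M80: mileage < 172262 → -3
vin=M83: mileage < 172262 → -3

-5, -39, -2, -5, -4, -10, -2, -3, -3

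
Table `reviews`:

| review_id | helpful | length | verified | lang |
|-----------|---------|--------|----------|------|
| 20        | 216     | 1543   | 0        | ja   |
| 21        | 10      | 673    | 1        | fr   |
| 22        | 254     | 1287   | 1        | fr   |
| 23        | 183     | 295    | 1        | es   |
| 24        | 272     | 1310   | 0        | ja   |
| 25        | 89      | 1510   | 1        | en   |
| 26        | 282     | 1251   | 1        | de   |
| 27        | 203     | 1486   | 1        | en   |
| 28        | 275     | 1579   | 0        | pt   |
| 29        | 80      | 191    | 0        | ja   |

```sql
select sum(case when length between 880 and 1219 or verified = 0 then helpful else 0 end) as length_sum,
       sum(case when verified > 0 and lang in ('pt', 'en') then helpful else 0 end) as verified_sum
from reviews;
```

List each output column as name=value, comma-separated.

length_sum=843, verified_sum=292

[length_sum: length between 880 and 1219 or verified = 0]
review_id=20: ✓ → 216
review_id=21: ✗
review_id=22: ✗
review_id=23: ✗
review_id=24: ✓ → 272
review_id=25: ✗
review_id=26: ✗
review_id=27: ✗
review_id=28: ✓ → 275
review_id=29: ✓ → 80
length_sum = 216 + 272 + 275 + 80 = 843
—
[verified_sum: verified > 0 and lang in ('pt', 'en')]
review_id=20: ✗
review_id=21: ✗
review_id=22: ✗
review_id=23: ✗
review_id=24: ✗
review_id=25: ✓ → 89
review_id=26: ✗
review_id=27: ✓ → 203
review_id=28: ✗
review_id=29: ✗
verified_sum = 89 + 203 = 292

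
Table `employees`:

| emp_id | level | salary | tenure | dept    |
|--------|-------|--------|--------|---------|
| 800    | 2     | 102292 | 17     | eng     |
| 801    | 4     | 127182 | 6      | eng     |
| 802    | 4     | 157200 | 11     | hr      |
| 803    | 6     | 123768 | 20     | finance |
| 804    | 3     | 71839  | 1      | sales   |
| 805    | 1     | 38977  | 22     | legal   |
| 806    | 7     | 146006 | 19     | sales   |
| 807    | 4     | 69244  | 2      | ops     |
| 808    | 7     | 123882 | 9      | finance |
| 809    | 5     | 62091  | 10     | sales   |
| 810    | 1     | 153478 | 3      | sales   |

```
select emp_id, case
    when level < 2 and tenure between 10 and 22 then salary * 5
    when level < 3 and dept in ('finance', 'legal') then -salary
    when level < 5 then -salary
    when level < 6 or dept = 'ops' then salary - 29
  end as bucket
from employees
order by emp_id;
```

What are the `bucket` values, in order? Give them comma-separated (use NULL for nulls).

emp_id=800: level < 5 → -102292
emp_id=801: level < 5 → -127182
emp_id=802: level < 5 → -157200
emp_id=803: (no match → NULL) → NULL
emp_id=804: level < 5 → -71839
emp_id=805: level < 2 and tenure between 10 and 22 → 194885
emp_id=806: (no match → NULL) → NULL
emp_id=807: level < 5 → -69244
emp_id=808: (no match → NULL) → NULL
emp_id=809: level < 6 or dept = 'ops' → 62062
emp_id=810: level < 5 → -153478

-102292, -127182, -157200, NULL, -71839, 194885, NULL, -69244, NULL, 62062, -153478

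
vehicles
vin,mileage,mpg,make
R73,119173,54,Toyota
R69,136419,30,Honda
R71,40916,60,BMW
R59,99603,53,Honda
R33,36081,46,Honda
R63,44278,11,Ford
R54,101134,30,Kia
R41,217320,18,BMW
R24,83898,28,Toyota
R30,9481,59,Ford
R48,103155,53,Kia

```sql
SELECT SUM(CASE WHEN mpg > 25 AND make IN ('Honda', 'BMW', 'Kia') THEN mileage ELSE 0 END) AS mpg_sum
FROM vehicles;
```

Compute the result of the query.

517308

vin=R73: ✗
vin=R69: ✓ → 136419
vin=R71: ✓ → 40916
vin=R59: ✓ → 99603
vin=R33: ✓ → 36081
vin=R63: ✗
vin=R54: ✓ → 101134
vin=R41: ✗
vin=R24: ✗
vin=R30: ✗
vin=R48: ✓ → 103155
mpg_sum = 136419 + 40916 + 99603 + 36081 + 101134 + 103155 = 517308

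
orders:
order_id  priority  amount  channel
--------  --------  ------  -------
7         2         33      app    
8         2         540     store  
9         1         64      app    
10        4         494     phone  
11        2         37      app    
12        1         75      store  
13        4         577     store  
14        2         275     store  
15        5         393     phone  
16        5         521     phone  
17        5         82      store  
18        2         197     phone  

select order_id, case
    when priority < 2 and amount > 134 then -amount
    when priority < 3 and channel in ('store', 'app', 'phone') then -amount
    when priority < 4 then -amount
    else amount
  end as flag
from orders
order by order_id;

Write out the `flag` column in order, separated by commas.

-33, -540, -64, 494, -37, -75, 577, -275, 393, 521, 82, -197

order_id=7: priority < 3 and channel in ('store', 'app', 'phone') → -33
order_id=8: priority < 3 and channel in ('store', 'app', 'phone') → -540
order_id=9: priority < 3 and channel in ('store', 'app', 'phone') → -64
order_id=10: ELSE → 494
order_id=11: priority < 3 and channel in ('store', 'app', 'phone') → -37
order_id=12: priority < 3 and channel in ('store', 'app', 'phone') → -75
order_id=13: ELSE → 577
order_id=14: priority < 3 and channel in ('store', 'app', 'phone') → -275
order_id=15: ELSE → 393
order_id=16: ELSE → 521
order_id=17: ELSE → 82
order_id=18: priority < 3 and channel in ('store', 'app', 'phone') → -197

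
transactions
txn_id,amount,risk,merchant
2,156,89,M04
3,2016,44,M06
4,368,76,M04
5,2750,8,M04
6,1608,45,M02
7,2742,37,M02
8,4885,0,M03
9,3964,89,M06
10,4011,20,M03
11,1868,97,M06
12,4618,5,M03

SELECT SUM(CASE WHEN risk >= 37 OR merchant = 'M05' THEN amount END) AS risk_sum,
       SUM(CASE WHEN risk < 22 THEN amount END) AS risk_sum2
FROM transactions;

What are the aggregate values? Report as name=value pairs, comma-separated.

[risk_sum: risk >= 37 OR merchant = 'M05']
txn_id=2: ✓ → 156
txn_id=3: ✓ → 2016
txn_id=4: ✓ → 368
txn_id=5: ✗
txn_id=6: ✓ → 1608
txn_id=7: ✓ → 2742
txn_id=8: ✗
txn_id=9: ✓ → 3964
txn_id=10: ✗
txn_id=11: ✓ → 1868
txn_id=12: ✗
risk_sum = 156 + 2016 + 368 + 1608 + 2742 + 3964 + 1868 = 12722
—
[risk_sum2: risk < 22]
txn_id=2: ✗
txn_id=3: ✗
txn_id=4: ✗
txn_id=5: ✓ → 2750
txn_id=6: ✗
txn_id=7: ✗
txn_id=8: ✓ → 4885
txn_id=9: ✗
txn_id=10: ✓ → 4011
txn_id=11: ✗
txn_id=12: ✓ → 4618
risk_sum2 = 2750 + 4885 + 4011 + 4618 = 16264

risk_sum=12722, risk_sum2=16264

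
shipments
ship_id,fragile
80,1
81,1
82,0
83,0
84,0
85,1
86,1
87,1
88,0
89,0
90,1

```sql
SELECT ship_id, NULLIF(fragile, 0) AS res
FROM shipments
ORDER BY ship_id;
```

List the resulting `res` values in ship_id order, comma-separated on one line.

1, 1, NULL, NULL, NULL, 1, 1, 1, NULL, NULL, 1

ship_id=80: fragile=1 vs 0: differ → 1
ship_id=81: fragile=1 vs 0: differ → 1
ship_id=82: fragile=0 vs 0: equal → NULL
ship_id=83: fragile=0 vs 0: equal → NULL
ship_id=84: fragile=0 vs 0: equal → NULL
ship_id=85: fragile=1 vs 0: differ → 1
ship_id=86: fragile=1 vs 0: differ → 1
ship_id=87: fragile=1 vs 0: differ → 1
ship_id=88: fragile=0 vs 0: equal → NULL
ship_id=89: fragile=0 vs 0: equal → NULL
ship_id=90: fragile=1 vs 0: differ → 1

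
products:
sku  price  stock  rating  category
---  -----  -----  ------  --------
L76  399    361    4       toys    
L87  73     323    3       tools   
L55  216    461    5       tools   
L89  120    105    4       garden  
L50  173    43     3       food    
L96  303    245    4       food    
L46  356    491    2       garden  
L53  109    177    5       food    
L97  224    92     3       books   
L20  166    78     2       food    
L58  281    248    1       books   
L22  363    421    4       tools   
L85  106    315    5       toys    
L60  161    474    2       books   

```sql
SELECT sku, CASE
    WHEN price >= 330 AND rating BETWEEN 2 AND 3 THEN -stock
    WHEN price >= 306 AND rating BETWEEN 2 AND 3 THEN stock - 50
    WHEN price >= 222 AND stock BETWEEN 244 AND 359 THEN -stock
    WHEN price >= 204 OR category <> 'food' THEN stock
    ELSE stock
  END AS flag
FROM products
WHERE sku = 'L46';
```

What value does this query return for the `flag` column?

-491

sku = L46: price=356, stock=491, rating=2, category=garden.
price >= 330 AND rating BETWEEN 2 AND 3 → true → -491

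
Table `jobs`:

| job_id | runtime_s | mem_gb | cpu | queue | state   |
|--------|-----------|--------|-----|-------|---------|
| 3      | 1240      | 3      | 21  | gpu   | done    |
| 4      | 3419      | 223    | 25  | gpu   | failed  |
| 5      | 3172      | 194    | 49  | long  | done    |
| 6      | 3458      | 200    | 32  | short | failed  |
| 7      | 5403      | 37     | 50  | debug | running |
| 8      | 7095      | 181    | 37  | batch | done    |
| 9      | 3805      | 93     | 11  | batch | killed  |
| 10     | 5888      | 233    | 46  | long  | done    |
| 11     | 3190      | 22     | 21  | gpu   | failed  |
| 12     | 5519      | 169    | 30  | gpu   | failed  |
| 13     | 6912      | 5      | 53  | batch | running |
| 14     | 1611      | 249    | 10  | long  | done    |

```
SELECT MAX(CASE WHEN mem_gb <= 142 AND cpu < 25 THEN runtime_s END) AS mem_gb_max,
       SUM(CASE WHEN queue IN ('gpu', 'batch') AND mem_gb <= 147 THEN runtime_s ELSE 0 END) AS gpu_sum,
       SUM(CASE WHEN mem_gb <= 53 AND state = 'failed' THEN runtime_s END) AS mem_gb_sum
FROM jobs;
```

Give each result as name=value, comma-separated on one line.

[mem_gb_max: mem_gb <= 142 AND cpu < 25]
job_id=3: ✓ → 1240
job_id=4: ✗
job_id=5: ✗
job_id=6: ✗
job_id=7: ✗
job_id=8: ✗
job_id=9: ✓ → 3805
job_id=10: ✗
job_id=11: ✓ → 3190
job_id=12: ✗
job_id=13: ✗
job_id=14: ✗
mem_gb_max = MAX(1240, 3805, 3190) = 3805
—
[gpu_sum: queue IN ('gpu', 'batch') AND mem_gb <= 147]
job_id=3: ✓ → 1240
job_id=4: ✗
job_id=5: ✗
job_id=6: ✗
job_id=7: ✗
job_id=8: ✗
job_id=9: ✓ → 3805
job_id=10: ✗
job_id=11: ✓ → 3190
job_id=12: ✗
job_id=13: ✓ → 6912
job_id=14: ✗
gpu_sum = 1240 + 3805 + 3190 + 6912 = 15147
—
[mem_gb_sum: mem_gb <= 53 AND state = 'failed']
job_id=3: ✗
job_id=4: ✗
job_id=5: ✗
job_id=6: ✗
job_id=7: ✗
job_id=8: ✗
job_id=9: ✗
job_id=10: ✗
job_id=11: ✓ → 3190
job_id=12: ✗
job_id=13: ✗
job_id=14: ✗
mem_gb_sum = 3190

mem_gb_max=3805, gpu_sum=15147, mem_gb_sum=3190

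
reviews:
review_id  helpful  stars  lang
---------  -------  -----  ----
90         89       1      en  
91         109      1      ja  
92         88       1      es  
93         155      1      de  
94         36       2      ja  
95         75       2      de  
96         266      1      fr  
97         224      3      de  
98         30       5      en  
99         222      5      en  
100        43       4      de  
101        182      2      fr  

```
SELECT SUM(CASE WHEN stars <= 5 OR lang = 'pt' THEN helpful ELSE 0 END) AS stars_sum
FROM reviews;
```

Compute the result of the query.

1519

review_id=90: ✓ → 89
review_id=91: ✓ → 109
review_id=92: ✓ → 88
review_id=93: ✓ → 155
review_id=94: ✓ → 36
review_id=95: ✓ → 75
review_id=96: ✓ → 266
review_id=97: ✓ → 224
review_id=98: ✓ → 30
review_id=99: ✓ → 222
review_id=100: ✓ → 43
review_id=101: ✓ → 182
stars_sum = 89 + 109 + 88 + 155 + 36 + 75 + 266 + 224 + 30 + 222 + 43 + 182 = 1519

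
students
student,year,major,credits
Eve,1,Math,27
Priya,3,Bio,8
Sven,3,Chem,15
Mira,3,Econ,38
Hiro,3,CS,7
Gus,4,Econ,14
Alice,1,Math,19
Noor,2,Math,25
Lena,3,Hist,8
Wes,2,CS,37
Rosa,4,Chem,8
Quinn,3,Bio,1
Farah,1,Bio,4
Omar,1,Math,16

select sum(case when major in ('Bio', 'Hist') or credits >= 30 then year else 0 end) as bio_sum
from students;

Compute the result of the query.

15

student=Eve: ✗
student=Priya: ✓ → 3
student=Sven: ✗
student=Mira: ✓ → 3
student=Hiro: ✗
student=Gus: ✗
student=Alice: ✗
student=Noor: ✗
student=Lena: ✓ → 3
student=Wes: ✓ → 2
student=Rosa: ✗
student=Quinn: ✓ → 3
student=Farah: ✓ → 1
student=Omar: ✗
bio_sum = 3 + 3 + 3 + 2 + 3 + 1 = 15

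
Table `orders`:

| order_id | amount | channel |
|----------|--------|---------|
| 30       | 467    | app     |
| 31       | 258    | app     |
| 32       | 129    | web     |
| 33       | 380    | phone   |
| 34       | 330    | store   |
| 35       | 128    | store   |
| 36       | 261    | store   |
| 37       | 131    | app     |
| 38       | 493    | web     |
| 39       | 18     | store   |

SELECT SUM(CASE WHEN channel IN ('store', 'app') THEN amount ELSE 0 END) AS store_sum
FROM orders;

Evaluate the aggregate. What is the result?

order_id=30: ✓ → 467
order_id=31: ✓ → 258
order_id=32: ✗
order_id=33: ✗
order_id=34: ✓ → 330
order_id=35: ✓ → 128
order_id=36: ✓ → 261
order_id=37: ✓ → 131
order_id=38: ✗
order_id=39: ✓ → 18
store_sum = 467 + 258 + 330 + 128 + 261 + 131 + 18 = 1593

1593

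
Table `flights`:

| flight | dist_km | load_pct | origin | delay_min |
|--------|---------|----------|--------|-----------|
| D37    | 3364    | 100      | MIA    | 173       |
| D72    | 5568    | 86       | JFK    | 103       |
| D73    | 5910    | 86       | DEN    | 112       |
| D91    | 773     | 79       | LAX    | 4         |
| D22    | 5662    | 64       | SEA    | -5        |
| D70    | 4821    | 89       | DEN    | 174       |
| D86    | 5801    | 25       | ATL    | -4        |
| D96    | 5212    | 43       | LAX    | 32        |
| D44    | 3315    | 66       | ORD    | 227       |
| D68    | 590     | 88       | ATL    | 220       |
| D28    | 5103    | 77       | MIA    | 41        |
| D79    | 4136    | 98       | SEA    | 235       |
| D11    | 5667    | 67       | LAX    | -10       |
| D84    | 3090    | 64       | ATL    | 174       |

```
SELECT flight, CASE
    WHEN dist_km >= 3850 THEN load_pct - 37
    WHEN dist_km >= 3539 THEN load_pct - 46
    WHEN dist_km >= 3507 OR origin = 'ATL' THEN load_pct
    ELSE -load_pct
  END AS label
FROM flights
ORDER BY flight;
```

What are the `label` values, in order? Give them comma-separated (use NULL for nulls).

flight=D11: dist_km >= 3850 → 30
flight=D22: dist_km >= 3850 → 27
flight=D28: dist_km >= 3850 → 40
flight=D37: ELSE → -100
flight=D44: ELSE → -66
flight=D68: dist_km >= 3507 OR origin = 'ATL' → 88
flight=D70: dist_km >= 3850 → 52
flight=D72: dist_km >= 3850 → 49
flight=D73: dist_km >= 3850 → 49
flight=D79: dist_km >= 3850 → 61
flight=D84: dist_km >= 3507 OR origin = 'ATL' → 64
flight=D86: dist_km >= 3850 → -12
flight=D91: ELSE → -79
flight=D96: dist_km >= 3850 → 6

30, 27, 40, -100, -66, 88, 52, 49, 49, 61, 64, -12, -79, 6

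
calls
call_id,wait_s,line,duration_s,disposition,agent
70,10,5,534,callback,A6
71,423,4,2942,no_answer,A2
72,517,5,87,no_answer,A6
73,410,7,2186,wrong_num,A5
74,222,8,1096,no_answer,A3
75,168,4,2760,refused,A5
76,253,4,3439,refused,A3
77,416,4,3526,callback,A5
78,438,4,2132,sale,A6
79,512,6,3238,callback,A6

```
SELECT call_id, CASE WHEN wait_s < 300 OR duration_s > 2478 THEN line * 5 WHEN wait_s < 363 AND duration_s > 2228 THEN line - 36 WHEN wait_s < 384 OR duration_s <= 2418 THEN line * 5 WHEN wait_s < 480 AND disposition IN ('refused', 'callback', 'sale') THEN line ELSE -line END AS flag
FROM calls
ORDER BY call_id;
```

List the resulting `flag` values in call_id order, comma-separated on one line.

25, 20, 25, 35, 40, 20, 20, 20, 20, 30

call_id=70: wait_s < 300 OR duration_s > 2478 → 25
call_id=71: wait_s < 300 OR duration_s > 2478 → 20
call_id=72: wait_s < 384 OR duration_s <= 2418 → 25
call_id=73: wait_s < 384 OR duration_s <= 2418 → 35
call_id=74: wait_s < 300 OR duration_s > 2478 → 40
call_id=75: wait_s < 300 OR duration_s > 2478 → 20
call_id=76: wait_s < 300 OR duration_s > 2478 → 20
call_id=77: wait_s < 300 OR duration_s > 2478 → 20
call_id=78: wait_s < 384 OR duration_s <= 2418 → 20
call_id=79: wait_s < 300 OR duration_s > 2478 → 30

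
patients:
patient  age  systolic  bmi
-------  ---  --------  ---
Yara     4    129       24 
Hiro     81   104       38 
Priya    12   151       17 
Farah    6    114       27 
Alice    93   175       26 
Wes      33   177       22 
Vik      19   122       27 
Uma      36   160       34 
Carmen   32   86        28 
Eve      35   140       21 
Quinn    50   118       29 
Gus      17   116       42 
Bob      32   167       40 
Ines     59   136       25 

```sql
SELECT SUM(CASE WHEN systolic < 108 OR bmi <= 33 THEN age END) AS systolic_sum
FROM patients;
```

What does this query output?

424

patient=Yara: ✓ → 4
patient=Hiro: ✓ → 81
patient=Priya: ✓ → 12
patient=Farah: ✓ → 6
patient=Alice: ✓ → 93
patient=Wes: ✓ → 33
patient=Vik: ✓ → 19
patient=Uma: ✗
patient=Carmen: ✓ → 32
patient=Eve: ✓ → 35
patient=Quinn: ✓ → 50
patient=Gus: ✗
patient=Bob: ✗
patient=Ines: ✓ → 59
systolic_sum = 4 + 81 + 12 + 6 + 93 + 33 + 19 + 32 + 35 + 50 + 59 = 424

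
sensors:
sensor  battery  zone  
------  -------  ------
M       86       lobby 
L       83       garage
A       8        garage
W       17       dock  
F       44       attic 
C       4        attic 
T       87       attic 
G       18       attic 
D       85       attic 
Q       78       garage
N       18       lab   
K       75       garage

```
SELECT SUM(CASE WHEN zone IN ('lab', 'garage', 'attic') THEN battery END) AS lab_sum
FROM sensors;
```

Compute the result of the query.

500

sensor=M: ✗
sensor=L: ✓ → 83
sensor=A: ✓ → 8
sensor=W: ✗
sensor=F: ✓ → 44
sensor=C: ✓ → 4
sensor=T: ✓ → 87
sensor=G: ✓ → 18
sensor=D: ✓ → 85
sensor=Q: ✓ → 78
sensor=N: ✓ → 18
sensor=K: ✓ → 75
lab_sum = 83 + 8 + 44 + 4 + 87 + 18 + 85 + 78 + 18 + 75 = 500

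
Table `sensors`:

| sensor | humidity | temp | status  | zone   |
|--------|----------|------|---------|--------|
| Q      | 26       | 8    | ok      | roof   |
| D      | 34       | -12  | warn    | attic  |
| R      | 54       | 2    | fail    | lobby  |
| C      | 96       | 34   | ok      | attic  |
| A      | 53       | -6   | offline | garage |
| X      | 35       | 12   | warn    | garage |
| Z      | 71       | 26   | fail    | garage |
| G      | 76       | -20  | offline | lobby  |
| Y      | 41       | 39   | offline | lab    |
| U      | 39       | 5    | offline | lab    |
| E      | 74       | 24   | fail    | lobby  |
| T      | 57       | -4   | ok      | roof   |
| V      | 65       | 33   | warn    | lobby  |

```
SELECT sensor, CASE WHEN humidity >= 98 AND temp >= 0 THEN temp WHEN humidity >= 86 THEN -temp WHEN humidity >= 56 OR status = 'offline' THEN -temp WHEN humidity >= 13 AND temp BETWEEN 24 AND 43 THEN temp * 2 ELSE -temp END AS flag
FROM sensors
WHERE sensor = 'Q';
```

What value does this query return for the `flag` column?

sensor = Q: humidity=26, temp=8, status=ok, zone=roof.
humidity >= 98 AND temp >= 0 → false
humidity >= 86 → false
humidity >= 56 OR status = 'offline' → false
humidity >= 13 AND temp BETWEEN 24 AND 43 → false
No prior WHEN matched → ELSE → -8

-8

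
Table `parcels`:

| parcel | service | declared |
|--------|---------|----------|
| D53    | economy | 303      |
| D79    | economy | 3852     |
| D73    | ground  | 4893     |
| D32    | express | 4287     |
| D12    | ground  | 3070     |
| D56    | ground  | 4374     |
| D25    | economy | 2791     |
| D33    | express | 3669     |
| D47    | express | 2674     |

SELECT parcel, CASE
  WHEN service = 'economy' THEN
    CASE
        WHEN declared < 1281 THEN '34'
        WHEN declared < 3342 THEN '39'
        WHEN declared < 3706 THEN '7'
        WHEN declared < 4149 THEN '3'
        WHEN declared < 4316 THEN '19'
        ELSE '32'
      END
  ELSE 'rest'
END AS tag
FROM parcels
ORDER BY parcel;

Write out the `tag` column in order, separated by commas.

rest, 39, rest, rest, rest, 34, rest, rest, 3

parcel=D12: service='ground' → outer ELSE → rest
parcel=D25: service='economy' → inner[declared < 3342] → 39
parcel=D32: service='express' → outer ELSE → rest
parcel=D33: service='express' → outer ELSE → rest
parcel=D47: service='express' → outer ELSE → rest
parcel=D53: service='economy' → inner[declared < 1281] → 34
parcel=D56: service='ground' → outer ELSE → rest
parcel=D73: service='ground' → outer ELSE → rest
parcel=D79: service='economy' → inner[declared < 4149] → 3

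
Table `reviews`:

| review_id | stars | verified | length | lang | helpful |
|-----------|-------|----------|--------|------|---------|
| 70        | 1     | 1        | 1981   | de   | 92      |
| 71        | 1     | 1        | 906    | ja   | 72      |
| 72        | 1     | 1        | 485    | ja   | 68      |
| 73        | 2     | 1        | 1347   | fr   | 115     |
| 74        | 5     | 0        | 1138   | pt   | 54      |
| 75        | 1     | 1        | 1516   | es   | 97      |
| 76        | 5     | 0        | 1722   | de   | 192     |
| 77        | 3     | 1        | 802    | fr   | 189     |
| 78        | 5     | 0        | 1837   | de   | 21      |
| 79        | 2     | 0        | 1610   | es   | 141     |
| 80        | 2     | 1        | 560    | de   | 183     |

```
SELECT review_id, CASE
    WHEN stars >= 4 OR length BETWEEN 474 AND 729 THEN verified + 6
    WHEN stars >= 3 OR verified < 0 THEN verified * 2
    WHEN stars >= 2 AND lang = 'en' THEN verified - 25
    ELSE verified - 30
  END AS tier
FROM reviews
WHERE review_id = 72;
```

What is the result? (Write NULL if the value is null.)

7

review_id = 72: stars=1, verified=1, length=485, lang=ja, helpful=68.
stars >= 4 OR length BETWEEN 474 AND 729 → true → 7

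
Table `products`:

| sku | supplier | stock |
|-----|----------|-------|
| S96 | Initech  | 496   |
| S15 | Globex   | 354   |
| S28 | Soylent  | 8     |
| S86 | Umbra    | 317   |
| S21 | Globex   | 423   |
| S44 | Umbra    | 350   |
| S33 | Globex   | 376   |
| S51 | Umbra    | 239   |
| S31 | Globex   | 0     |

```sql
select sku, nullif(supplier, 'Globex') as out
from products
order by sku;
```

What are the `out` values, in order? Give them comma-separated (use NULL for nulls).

NULL, NULL, Soylent, NULL, NULL, Umbra, Umbra, Umbra, Initech

sku=S15: supplier=Globex vs Globex: equal → NULL
sku=S21: supplier=Globex vs Globex: equal → NULL
sku=S28: supplier=Soylent vs Globex: differ → Soylent
sku=S31: supplier=Globex vs Globex: equal → NULL
sku=S33: supplier=Globex vs Globex: equal → NULL
sku=S44: supplier=Umbra vs Globex: differ → Umbra
sku=S51: supplier=Umbra vs Globex: differ → Umbra
sku=S86: supplier=Umbra vs Globex: differ → Umbra
sku=S96: supplier=Initech vs Globex: differ → Initech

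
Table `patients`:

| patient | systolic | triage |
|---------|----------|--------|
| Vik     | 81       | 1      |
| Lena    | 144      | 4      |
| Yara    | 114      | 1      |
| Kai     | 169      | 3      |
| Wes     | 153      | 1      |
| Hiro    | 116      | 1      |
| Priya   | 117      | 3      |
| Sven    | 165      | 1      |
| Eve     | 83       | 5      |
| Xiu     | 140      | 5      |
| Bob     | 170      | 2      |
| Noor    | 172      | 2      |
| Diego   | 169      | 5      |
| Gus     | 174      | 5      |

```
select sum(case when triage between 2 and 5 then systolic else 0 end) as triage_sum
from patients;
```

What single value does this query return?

patient=Vik: ✗
patient=Lena: ✓ → 144
patient=Yara: ✗
patient=Kai: ✓ → 169
patient=Wes: ✗
patient=Hiro: ✗
patient=Priya: ✓ → 117
patient=Sven: ✗
patient=Eve: ✓ → 83
patient=Xiu: ✓ → 140
patient=Bob: ✓ → 170
patient=Noor: ✓ → 172
patient=Diego: ✓ → 169
patient=Gus: ✓ → 174
triage_sum = 144 + 169 + 117 + 83 + 140 + 170 + 172 + 169 + 174 = 1338

1338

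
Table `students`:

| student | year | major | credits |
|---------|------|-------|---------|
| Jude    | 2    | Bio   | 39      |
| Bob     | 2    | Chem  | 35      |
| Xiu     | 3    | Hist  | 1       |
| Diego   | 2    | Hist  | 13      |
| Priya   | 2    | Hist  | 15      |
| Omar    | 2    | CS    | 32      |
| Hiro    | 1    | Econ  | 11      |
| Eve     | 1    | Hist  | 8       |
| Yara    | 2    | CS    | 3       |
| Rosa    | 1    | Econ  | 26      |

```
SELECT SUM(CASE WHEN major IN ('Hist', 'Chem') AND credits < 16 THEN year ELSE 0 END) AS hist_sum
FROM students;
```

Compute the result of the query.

student=Jude: ✗
student=Bob: ✗
student=Xiu: ✓ → 3
student=Diego: ✓ → 2
student=Priya: ✓ → 2
student=Omar: ✗
student=Hiro: ✗
student=Eve: ✓ → 1
student=Yara: ✗
student=Rosa: ✗
hist_sum = 3 + 2 + 2 + 1 = 8

8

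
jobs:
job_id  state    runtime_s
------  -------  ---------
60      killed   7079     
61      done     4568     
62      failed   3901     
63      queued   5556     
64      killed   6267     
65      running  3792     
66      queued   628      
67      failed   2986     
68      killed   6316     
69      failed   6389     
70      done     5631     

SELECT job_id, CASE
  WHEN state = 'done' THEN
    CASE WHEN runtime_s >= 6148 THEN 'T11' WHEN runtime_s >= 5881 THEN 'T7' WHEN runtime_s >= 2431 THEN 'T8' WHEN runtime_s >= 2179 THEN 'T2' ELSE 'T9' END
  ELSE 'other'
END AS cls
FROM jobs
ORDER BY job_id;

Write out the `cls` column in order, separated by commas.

other, T8, other, other, other, other, other, other, other, other, T8

job_id=60: state='killed' → outer ELSE → other
job_id=61: state='done' → inner[runtime_s >= 2431] → T8
job_id=62: state='failed' → outer ELSE → other
job_id=63: state='queued' → outer ELSE → other
job_id=64: state='killed' → outer ELSE → other
job_id=65: state='running' → outer ELSE → other
job_id=66: state='queued' → outer ELSE → other
job_id=67: state='failed' → outer ELSE → other
job_id=68: state='killed' → outer ELSE → other
job_id=69: state='failed' → outer ELSE → other
job_id=70: state='done' → inner[runtime_s >= 2431] → T8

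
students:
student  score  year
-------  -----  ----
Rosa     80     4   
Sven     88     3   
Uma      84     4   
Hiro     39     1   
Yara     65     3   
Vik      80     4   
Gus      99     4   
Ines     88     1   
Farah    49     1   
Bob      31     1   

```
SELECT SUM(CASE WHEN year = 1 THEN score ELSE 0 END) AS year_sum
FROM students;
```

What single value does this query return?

207

student=Rosa: ✗
student=Sven: ✗
student=Uma: ✗
student=Hiro: ✓ → 39
student=Yara: ✗
student=Vik: ✗
student=Gus: ✗
student=Ines: ✓ → 88
student=Farah: ✓ → 49
student=Bob: ✓ → 31
year_sum = 39 + 88 + 49 + 31 = 207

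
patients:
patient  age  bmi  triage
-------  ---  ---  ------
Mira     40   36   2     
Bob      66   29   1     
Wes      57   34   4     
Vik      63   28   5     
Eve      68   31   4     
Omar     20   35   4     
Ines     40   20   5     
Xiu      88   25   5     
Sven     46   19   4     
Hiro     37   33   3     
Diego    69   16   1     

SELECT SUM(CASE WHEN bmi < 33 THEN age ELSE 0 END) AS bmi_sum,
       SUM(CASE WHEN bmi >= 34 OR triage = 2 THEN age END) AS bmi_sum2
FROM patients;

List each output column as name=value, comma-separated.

[bmi_sum: bmi < 33]
patient=Mira: ✗
patient=Bob: ✓ → 66
patient=Wes: ✗
patient=Vik: ✓ → 63
patient=Eve: ✓ → 68
patient=Omar: ✗
patient=Ines: ✓ → 40
patient=Xiu: ✓ → 88
patient=Sven: ✓ → 46
patient=Hiro: ✗
patient=Diego: ✓ → 69
bmi_sum = 66 + 63 + 68 + 40 + 88 + 46 + 69 = 440
—
[bmi_sum2: bmi >= 34 OR triage = 2]
patient=Mira: ✓ → 40
patient=Bob: ✗
patient=Wes: ✓ → 57
patient=Vik: ✗
patient=Eve: ✗
patient=Omar: ✓ → 20
patient=Ines: ✗
patient=Xiu: ✗
patient=Sven: ✗
patient=Hiro: ✗
patient=Diego: ✗
bmi_sum2 = 40 + 57 + 20 = 117

bmi_sum=440, bmi_sum2=117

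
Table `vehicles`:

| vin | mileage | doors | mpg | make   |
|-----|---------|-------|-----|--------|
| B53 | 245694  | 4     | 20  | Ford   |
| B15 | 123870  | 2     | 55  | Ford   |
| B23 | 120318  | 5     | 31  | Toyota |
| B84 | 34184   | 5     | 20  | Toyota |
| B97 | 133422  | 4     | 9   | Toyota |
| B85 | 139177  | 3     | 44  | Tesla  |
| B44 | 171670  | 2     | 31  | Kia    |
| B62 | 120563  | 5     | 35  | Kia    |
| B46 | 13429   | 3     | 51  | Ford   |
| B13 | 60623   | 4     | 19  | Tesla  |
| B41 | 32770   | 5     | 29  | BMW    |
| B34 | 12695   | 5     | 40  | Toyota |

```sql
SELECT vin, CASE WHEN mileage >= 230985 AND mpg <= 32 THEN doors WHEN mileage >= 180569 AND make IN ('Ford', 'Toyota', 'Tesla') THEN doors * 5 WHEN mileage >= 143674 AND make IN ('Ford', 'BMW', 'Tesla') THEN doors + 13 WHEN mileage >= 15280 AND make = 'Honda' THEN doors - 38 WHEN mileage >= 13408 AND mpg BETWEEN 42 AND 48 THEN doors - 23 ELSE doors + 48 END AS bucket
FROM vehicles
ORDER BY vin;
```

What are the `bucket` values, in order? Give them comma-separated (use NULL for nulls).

52, 50, 53, 53, 53, 50, 51, 4, 53, 53, -20, 52

vin=B13: ELSE → 52
vin=B15: ELSE → 50
vin=B23: ELSE → 53
vin=B34: ELSE → 53
vin=B41: ELSE → 53
vin=B44: ELSE → 50
vin=B46: ELSE → 51
vin=B53: mileage >= 230985 AND mpg <= 32 → 4
vin=B62: ELSE → 53
vin=B84: ELSE → 53
vin=B85: mileage >= 13408 AND mpg BETWEEN 42 AND 48 → -20
vin=B97: ELSE → 52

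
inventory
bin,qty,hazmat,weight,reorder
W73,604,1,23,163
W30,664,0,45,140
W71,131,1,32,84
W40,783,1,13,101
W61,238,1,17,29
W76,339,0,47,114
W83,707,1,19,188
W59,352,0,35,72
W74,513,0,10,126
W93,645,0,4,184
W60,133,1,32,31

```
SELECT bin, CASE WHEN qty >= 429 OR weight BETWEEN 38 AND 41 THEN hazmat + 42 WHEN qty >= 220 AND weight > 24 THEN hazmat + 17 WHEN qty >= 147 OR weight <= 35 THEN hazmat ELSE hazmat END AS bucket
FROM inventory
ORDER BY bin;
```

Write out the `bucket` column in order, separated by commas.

bin=W30: qty >= 429 OR weight BETWEEN 38 AND 41 → 42
bin=W40: qty >= 429 OR weight BETWEEN 38 AND 41 → 43
bin=W59: qty >= 220 AND weight > 24 → 17
bin=W60: qty >= 147 OR weight <= 35 → 1
bin=W61: qty >= 147 OR weight <= 35 → 1
bin=W71: qty >= 147 OR weight <= 35 → 1
bin=W73: qty >= 429 OR weight BETWEEN 38 AND 41 → 43
bin=W74: qty >= 429 OR weight BETWEEN 38 AND 41 → 42
bin=W76: qty >= 220 AND weight > 24 → 17
bin=W83: qty >= 429 OR weight BETWEEN 38 AND 41 → 43
bin=W93: qty >= 429 OR weight BETWEEN 38 AND 41 → 42

42, 43, 17, 1, 1, 1, 43, 42, 17, 43, 42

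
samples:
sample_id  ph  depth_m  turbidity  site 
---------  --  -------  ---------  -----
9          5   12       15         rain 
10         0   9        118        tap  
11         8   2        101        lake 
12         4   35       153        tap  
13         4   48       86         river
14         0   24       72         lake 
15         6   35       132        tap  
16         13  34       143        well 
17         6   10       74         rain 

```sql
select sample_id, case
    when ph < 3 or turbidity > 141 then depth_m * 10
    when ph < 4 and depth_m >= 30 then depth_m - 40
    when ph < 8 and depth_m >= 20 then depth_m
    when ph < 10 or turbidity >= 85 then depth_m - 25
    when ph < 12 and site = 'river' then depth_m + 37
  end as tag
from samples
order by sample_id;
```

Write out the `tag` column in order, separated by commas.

-13, 90, -23, 350, 48, 240, 35, 340, -15

sample_id=9: ph < 10 or turbidity >= 85 → -13
sample_id=10: ph < 3 or turbidity > 141 → 90
sample_id=11: ph < 10 or turbidity >= 85 → -23
sample_id=12: ph < 3 or turbidity > 141 → 350
sample_id=13: ph < 8 and depth_m >= 20 → 48
sample_id=14: ph < 3 or turbidity > 141 → 240
sample_id=15: ph < 8 and depth_m >= 20 → 35
sample_id=16: ph < 3 or turbidity > 141 → 340
sample_id=17: ph < 10 or turbidity >= 85 → -15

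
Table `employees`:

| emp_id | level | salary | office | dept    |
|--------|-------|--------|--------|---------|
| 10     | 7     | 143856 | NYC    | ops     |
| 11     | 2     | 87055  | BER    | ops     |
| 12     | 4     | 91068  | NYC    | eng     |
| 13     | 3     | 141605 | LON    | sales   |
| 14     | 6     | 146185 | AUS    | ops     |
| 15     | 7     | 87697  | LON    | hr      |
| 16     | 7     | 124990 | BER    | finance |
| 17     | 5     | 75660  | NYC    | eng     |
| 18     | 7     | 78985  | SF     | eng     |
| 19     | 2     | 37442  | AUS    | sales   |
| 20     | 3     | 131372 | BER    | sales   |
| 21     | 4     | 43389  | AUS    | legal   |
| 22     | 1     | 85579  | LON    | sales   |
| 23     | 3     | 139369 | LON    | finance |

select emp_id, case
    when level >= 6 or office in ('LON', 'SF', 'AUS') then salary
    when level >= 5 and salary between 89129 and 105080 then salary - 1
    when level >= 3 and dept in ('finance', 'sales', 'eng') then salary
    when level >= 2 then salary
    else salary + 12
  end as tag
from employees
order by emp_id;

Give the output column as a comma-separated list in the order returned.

emp_id=10: level >= 6 or office in ('LON', 'SF', 'AUS') → 143856
emp_id=11: level >= 2 → 87055
emp_id=12: level >= 3 and dept in ('finance', 'sales', 'eng') → 91068
emp_id=13: level >= 6 or office in ('LON', 'SF', 'AUS') → 141605
emp_id=14: level >= 6 or office in ('LON', 'SF', 'AUS') → 146185
emp_id=15: level >= 6 or office in ('LON', 'SF', 'AUS') → 87697
emp_id=16: level >= 6 or office in ('LON', 'SF', 'AUS') → 124990
emp_id=17: level >= 3 and dept in ('finance', 'sales', 'eng') → 75660
emp_id=18: level >= 6 or office in ('LON', 'SF', 'AUS') → 78985
emp_id=19: level >= 6 or office in ('LON', 'SF', 'AUS') → 37442
emp_id=20: level >= 3 and dept in ('finance', 'sales', 'eng') → 131372
emp_id=21: level >= 6 or office in ('LON', 'SF', 'AUS') → 43389
emp_id=22: level >= 6 or office in ('LON', 'SF', 'AUS') → 85579
emp_id=23: level >= 6 or office in ('LON', 'SF', 'AUS') → 139369

143856, 87055, 91068, 141605, 146185, 87697, 124990, 75660, 78985, 37442, 131372, 43389, 85579, 139369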